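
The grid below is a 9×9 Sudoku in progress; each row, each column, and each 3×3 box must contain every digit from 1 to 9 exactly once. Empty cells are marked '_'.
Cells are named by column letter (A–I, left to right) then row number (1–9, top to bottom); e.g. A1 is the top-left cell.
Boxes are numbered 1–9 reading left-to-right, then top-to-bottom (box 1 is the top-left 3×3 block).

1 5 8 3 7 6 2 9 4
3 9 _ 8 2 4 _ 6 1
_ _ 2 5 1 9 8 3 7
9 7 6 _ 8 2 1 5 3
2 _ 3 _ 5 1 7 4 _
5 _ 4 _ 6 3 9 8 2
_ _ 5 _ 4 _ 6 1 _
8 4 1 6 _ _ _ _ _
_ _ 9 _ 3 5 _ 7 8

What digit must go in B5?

8

Row 5 already contains {1, 2, 3, 4, 5, 7}.
Column B already contains {4, 5, 7, 9}.
Its 3×3 block (box 4) already contains {2, 3, 4, 5, 6, 7, 9}.
The only value from 1–9 not eliminated is 8, so B5 = 8.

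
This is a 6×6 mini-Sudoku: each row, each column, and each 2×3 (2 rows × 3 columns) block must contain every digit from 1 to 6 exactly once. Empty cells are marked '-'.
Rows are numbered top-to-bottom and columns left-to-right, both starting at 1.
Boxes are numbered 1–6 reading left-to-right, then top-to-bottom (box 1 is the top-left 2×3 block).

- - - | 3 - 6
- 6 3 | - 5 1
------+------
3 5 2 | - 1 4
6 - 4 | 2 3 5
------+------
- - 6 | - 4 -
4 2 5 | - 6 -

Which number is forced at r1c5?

Row 1 already contains {3, 6}.
Column 5 already contains {1, 3, 4, 5, 6}.
Its 2×3 block (box 2) already contains {1, 3, 5, 6}.
The only value from 1–6 not eliminated is 2, so r1c5 = 2.

2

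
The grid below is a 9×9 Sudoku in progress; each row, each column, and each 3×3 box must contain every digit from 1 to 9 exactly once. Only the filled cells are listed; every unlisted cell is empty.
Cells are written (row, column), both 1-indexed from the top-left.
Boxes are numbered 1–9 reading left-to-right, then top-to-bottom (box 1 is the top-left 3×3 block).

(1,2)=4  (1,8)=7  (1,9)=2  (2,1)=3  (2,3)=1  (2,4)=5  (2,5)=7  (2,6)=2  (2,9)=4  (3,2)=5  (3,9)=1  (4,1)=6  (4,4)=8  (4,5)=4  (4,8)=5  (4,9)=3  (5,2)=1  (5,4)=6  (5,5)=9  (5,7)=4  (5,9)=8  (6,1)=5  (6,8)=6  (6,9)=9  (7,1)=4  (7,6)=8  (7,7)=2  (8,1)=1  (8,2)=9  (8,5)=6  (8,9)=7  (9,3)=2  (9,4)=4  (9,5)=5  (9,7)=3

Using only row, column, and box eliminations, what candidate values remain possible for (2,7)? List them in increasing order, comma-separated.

Row 2 already contains {1, 2, 3, 4, 5, 7}.
Column 7 already contains {2, 3, 4}.
Its 3×3 block (box 3) already contains {1, 2, 4, 7}.
Removing those from 1–9 leaves {6, 8, 9} as the candidates for (2,7).

6,8,9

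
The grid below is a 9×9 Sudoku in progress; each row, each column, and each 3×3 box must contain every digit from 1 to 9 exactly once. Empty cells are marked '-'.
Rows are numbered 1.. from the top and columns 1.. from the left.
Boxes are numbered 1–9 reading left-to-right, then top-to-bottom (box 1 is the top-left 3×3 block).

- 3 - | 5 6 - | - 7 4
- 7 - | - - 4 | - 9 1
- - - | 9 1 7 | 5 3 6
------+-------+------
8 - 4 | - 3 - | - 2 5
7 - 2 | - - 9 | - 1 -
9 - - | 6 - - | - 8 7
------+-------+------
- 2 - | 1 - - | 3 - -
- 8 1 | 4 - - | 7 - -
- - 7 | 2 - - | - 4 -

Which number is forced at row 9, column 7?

Cell row 9, column 7 itself could take any of {1, 6, 8, 9} by direct elimination.
Consider where 1 can go in box 9.
row 7, column 8 is out (row 7 already has a 1).
row 7, column 9 is out (row 7 already has a 1).
row 8, column 8 is out (row 8 already has a 1).
row 8, column 9 is out (row 8 already has a 1).
row 9, column 9 is out (column 9 already has a 1).
So the only cell in box 9 that can hold 1 is row 9, column 7.
Therefore row 9, column 7 = 1.

1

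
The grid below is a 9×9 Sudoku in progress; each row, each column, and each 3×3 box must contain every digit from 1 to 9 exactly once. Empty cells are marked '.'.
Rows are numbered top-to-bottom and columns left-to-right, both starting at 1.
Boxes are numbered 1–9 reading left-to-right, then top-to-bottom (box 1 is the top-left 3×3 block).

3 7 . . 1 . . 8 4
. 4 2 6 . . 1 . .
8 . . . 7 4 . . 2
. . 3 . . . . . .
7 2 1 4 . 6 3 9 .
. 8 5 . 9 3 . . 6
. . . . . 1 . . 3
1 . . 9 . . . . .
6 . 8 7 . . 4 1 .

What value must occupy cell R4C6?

Cell R4C6 itself could take any of {2, 5, 7, 8} by direct elimination.
Consider where 7 can go in box 5.
R4C4 is out (column 4 already has a 7).
R4C5 is out (column 5 already has a 7).
R5C5 is out (row 5 already has a 7).
R6C4 is out (column 4 already has a 7).
So the only cell in box 5 that can hold 7 is R4C6.
Therefore R4C6 = 7.

7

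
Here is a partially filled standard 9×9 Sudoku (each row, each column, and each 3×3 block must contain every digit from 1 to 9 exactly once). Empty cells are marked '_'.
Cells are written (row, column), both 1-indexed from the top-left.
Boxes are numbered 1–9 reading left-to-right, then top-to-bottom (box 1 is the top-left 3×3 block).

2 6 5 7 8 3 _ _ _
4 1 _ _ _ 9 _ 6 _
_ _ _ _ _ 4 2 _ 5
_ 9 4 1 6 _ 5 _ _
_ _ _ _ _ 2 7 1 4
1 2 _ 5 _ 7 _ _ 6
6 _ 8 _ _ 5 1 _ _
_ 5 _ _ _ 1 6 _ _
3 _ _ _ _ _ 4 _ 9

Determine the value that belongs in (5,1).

5

Cell (5,1) itself could take any of {5, 8} by direct elimination.
Consider where 5 can go in box 4.
(4,1) is out (row 4 already has a 5).
(5,2) is out (column 2 already has a 5).
(5,3) is out (column 3 already has a 5).
(6,3) is out (row 6 already has a 5).
So the only cell in box 4 that can hold 5 is (5,1).
Therefore (5,1) = 5.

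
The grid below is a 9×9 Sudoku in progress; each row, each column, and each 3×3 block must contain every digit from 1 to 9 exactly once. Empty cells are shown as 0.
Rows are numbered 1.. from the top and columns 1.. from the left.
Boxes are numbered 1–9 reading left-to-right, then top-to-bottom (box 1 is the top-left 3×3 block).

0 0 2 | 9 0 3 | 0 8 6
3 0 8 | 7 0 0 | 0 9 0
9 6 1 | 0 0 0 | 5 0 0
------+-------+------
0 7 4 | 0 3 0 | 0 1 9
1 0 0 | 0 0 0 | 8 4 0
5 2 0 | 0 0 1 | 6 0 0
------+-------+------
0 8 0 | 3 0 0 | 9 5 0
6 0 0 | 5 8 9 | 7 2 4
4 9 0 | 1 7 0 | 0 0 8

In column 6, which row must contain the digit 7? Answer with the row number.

Consider where 7 can go in column 6.
row 2, column 6 is out (row 2 already has a 7).
row 3, column 6 is out (box 2 already has a 7).
row 4, column 6 is out (row 4 already has a 7).
row 7, column 6 is out (box 8 already has a 7).
row 9, column 6 is out (row 9 already has a 7).
So the only cell in column 6 that can hold 7 is row 5, column 6.
That is row 5.

5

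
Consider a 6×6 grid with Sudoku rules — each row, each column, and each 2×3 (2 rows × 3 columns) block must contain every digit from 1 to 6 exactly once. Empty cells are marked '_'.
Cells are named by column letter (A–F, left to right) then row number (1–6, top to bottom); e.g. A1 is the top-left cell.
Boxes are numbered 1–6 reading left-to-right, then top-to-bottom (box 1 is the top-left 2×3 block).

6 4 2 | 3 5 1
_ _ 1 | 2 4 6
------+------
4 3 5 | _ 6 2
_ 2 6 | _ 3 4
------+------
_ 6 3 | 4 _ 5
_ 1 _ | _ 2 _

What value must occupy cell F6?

Row 6 already contains {1, 2}.
Column F already contains {1, 2, 4, 5, 6}.
Its 2×3 block (box 6) already contains {2, 4, 5}.
The only value from 1–6 not eliminated is 3, so F6 = 3.

3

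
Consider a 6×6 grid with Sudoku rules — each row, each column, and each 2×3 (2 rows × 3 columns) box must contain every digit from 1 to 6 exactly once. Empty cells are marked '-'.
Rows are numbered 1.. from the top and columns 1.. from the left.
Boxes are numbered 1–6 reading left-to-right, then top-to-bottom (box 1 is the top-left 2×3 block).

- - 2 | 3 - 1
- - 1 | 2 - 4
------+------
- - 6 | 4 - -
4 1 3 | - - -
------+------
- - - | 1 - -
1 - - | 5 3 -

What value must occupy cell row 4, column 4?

6

Row 4 already contains {1, 3, 4}.
Column 4 already contains {1, 2, 3, 4, 5}.
Its 2×3 block (box 4) already contains {4}.
The only value from 1–6 not eliminated is 6, so row 4, column 4 = 6.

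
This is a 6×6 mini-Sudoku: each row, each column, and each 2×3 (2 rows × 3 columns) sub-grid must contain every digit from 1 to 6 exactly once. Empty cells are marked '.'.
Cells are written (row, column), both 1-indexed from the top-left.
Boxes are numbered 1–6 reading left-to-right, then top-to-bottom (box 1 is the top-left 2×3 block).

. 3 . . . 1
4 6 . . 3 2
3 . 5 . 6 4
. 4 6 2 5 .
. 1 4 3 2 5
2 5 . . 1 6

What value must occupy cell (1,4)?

6

Cell (1,4) itself could take any of {4, 5, 6} by direct elimination.
Consider where 6 can go in row 1.
(1,1) is out (box 1 already has a 6).
(1,3) is out (column 3 already has a 6).
(1,5) is out (column 5 already has a 6).
So the only cell in row 1 that can hold 6 is (1,4).
Therefore (1,4) = 6.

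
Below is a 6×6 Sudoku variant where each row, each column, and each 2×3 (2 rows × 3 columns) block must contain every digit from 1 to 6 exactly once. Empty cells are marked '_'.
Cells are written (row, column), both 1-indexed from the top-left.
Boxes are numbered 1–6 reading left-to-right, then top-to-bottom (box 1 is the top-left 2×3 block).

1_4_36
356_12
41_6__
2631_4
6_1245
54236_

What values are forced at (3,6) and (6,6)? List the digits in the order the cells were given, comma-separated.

For (3,6):
  Row 3 already contains {1, 4, 6}.
  Column 6 already contains {2, 4, 5, 6}.
  Its 2×3 block (box 4) already contains {1, 4, 6}.
  The only value from 1–6 not eliminated is 3, so (3,6) = 3.
For (6,6):
  Row 6 already contains {2, 3, 4, 5, 6}.
  Column 6 already contains {2, 4, 5, 6}.
  Its 2×3 block (box 6) already contains {2, 3, 4, 5, 6}.
  The only value from 1–6 not eliminated is 1, so (6,6) = 1.

3,1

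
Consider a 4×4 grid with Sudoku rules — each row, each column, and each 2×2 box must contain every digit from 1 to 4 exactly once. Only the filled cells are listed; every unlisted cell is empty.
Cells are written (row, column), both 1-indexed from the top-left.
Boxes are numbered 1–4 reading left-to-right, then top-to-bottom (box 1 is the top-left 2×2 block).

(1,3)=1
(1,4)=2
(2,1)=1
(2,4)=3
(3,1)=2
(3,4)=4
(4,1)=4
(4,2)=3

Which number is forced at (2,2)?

Cell (2,2) itself could take any of {2, 4} by direct elimination.
Consider where 2 can go in row 2.
(2,3) is out (box 2 already has a 2).
So the only cell in row 2 that can hold 2 is (2,2).
Therefore (2,2) = 2.

2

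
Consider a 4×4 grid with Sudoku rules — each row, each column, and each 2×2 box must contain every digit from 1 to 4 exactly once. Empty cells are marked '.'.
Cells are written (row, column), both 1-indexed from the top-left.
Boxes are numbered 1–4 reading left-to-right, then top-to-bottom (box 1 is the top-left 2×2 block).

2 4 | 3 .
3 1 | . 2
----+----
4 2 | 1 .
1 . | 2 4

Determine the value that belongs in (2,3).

4

Row 2 already contains {1, 2, 3}.
Column 3 already contains {1, 2, 3}.
Its 2×2 block (box 2) already contains {2, 3}.
The only value from 1–4 not eliminated is 4, so (2,3) = 4.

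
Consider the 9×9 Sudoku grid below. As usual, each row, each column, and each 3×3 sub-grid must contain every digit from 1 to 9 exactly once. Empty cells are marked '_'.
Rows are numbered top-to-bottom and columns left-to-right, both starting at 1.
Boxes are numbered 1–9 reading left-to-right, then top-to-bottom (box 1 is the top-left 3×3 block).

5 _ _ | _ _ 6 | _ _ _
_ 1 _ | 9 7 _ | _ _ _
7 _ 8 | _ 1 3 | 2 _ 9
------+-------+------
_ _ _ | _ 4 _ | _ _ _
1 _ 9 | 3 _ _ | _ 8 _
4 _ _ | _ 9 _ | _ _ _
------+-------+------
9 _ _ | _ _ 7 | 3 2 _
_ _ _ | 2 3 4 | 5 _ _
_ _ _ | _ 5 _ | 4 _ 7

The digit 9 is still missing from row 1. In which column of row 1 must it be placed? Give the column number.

Consider where 9 can go in row 1.
r1c3 is out (column 3 already has a 9). r1c4 is out (column 4 already has a 9). r1c5 is out (column 5 already has a 9). r1c7 is out (box 3 already has a 9). The remaining empty cells in row 1 are similarly blocked.
So the only cell in row 1 that can hold 9 is r1c2.
That is column 2.

2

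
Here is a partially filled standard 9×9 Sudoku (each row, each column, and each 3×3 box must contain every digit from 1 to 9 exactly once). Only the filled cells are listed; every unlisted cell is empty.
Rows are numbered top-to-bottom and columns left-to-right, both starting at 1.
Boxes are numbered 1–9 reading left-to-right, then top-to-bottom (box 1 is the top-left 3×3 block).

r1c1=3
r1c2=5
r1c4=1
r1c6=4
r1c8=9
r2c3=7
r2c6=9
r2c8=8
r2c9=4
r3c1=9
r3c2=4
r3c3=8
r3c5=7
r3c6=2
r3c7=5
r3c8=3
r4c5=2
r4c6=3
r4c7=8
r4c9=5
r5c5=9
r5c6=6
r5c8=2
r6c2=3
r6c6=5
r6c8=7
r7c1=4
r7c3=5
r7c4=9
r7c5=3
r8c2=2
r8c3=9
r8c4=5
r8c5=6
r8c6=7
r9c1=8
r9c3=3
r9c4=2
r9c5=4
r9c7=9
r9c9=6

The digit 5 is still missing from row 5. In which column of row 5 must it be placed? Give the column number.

Consider where 5 can go in row 5.
r5c2 is out (column 2 already has a 5).
r5c3 is out (column 3 already has a 5).
r5c4 is out (column 4 already has a 5).
r5c7 is out (column 7 already has a 5).
r5c9 is out (column 9 already has a 5).
So the only cell in row 5 that can hold 5 is r5c1.
That is column 1.

1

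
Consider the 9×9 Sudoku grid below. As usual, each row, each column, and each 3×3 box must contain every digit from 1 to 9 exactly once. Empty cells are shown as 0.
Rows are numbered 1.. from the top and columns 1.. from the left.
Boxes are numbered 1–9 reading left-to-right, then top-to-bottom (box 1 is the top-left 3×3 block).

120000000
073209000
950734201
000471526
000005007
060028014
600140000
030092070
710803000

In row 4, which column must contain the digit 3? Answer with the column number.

Consider where 3 can go in row 4.
row 4, column 2 is out (column 2 already has a 3).
row 4, column 3 is out (column 3 already has a 3).
So the only cell in row 4 that can hold 3 is row 4, column 1.
That is column 1.

1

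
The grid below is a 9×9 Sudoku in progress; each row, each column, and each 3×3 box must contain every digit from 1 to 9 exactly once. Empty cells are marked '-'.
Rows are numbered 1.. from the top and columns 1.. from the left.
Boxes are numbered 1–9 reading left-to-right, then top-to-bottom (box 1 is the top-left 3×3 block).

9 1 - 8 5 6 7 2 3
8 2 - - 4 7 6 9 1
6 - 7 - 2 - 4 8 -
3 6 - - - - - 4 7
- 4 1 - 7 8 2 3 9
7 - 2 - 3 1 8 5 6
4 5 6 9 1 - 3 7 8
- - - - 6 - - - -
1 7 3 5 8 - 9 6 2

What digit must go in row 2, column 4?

Row 2 already contains {1, 2, 4, 6, 7, 8, 9}.
Column 4 already contains {5, 8, 9}.
Its 3×3 block (box 2) already contains {2, 4, 5, 6, 7, 8}.
The only value from 1–9 not eliminated is 3, so row 2, column 4 = 3.

3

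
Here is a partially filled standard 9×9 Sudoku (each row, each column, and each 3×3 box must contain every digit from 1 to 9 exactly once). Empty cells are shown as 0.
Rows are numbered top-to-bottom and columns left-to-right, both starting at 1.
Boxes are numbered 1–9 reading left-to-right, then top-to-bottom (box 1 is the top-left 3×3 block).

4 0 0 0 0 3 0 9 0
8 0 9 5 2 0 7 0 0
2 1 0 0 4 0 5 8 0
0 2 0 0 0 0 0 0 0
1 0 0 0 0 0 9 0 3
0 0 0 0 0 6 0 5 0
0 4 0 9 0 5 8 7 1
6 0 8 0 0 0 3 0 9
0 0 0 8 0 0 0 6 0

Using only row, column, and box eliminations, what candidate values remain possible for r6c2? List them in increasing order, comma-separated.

Row 6 already contains {5, 6}.
Column 2 already contains {1, 2, 4}.
Its 3×3 block (box 4) already contains {1, 2}.
Removing those from 1–9 leaves {3, 7, 8, 9} as the candidates for r6c2.

3,7,8,9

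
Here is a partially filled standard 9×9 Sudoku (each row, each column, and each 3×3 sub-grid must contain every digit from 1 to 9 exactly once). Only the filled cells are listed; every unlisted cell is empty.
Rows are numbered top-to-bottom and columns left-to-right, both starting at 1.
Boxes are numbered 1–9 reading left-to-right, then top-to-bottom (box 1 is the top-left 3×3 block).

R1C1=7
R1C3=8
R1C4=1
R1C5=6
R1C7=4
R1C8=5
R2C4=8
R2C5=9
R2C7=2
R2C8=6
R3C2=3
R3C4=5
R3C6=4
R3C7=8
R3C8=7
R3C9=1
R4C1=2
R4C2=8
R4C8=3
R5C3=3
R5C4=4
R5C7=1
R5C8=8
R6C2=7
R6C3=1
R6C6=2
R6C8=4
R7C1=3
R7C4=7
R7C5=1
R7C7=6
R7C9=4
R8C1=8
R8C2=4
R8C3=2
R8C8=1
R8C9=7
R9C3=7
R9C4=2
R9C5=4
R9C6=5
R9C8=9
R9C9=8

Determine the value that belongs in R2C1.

4

Cell R2C1 itself could take any of {1, 4, 5} by direct elimination.
Consider where 4 can go in column 1.
R3C1 is out (row 3 already has a 4).
R5C1 is out (row 5 already has a 4).
R6C1 is out (row 6 already has a 4).
R9C1 is out (row 9 already has a 4).
So the only cell in column 1 that can hold 4 is R2C1.
Therefore R2C1 = 4.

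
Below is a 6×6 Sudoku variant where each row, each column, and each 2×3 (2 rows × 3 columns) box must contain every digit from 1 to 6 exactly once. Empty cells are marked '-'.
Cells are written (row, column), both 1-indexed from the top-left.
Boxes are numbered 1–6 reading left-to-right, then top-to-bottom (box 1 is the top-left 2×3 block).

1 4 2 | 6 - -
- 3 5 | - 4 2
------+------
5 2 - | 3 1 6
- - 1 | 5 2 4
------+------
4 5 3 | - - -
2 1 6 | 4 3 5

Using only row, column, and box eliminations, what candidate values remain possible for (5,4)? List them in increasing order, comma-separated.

1,2

Row 5 already contains {3, 4, 5}.
Column 4 already contains {3, 4, 5, 6}.
Its 2×3 block (box 6) already contains {3, 4, 5}.
Removing those from 1–6 leaves {1, 2} as the candidates for (5,4).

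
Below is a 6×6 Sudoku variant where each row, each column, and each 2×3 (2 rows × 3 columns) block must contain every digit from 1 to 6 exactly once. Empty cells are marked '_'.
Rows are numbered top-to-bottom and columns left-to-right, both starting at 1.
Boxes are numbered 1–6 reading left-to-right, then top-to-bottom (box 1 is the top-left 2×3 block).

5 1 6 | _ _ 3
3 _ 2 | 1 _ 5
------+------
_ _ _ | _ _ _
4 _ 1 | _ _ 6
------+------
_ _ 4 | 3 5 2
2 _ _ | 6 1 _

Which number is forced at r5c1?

Cell r5c1 itself could take any of {1, 6} by direct elimination.
Consider where 1 can go in column 1.
r3c1 is out (box 3 already has a 1).
So the only cell in column 1 that can hold 1 is r5c1.
Therefore r5c1 = 1.

1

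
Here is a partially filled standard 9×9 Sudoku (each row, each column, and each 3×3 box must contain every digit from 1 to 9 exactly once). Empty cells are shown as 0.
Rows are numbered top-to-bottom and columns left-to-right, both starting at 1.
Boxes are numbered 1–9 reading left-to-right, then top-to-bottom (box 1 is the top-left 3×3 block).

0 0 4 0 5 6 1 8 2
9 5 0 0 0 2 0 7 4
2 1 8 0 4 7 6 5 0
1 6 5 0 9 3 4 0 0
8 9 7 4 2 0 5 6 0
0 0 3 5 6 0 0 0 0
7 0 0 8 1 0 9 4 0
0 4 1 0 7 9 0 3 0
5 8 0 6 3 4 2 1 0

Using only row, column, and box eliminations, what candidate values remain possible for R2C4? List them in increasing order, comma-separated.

1,3

Row 2 already contains {2, 4, 5, 7, 9}.
Column 4 already contains {4, 5, 6, 8}.
Its 3×3 block (box 2) already contains {2, 4, 5, 6, 7}.
Removing those from 1–9 leaves {1, 3} as the candidates for R2C4.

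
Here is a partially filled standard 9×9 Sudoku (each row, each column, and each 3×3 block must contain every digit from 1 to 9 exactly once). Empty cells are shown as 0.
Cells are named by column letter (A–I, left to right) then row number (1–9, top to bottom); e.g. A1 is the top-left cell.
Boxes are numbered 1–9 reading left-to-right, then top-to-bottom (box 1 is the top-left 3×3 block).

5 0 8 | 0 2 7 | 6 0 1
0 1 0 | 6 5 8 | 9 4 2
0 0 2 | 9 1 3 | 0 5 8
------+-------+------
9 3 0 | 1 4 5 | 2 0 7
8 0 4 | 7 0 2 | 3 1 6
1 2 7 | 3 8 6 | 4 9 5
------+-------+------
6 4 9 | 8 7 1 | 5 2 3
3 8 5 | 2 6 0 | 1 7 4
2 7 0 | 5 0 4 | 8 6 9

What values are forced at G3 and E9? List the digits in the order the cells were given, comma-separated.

7,3

For G3:
  Row 3 already contains {1, 2, 3, 5, 8, 9}.
  Column G already contains {1, 2, 3, 4, 5, 6, 8, 9}.
  Its 3×3 block (box 3) already contains {1, 2, 4, 5, 6, 8, 9}.
  The only value from 1–9 not eliminated is 7, so G3 = 7.
For E9:
  Row 9 already contains {2, 4, 5, 6, 7, 8, 9}.
  Column E already contains {1, 2, 4, 5, 6, 7, 8}.
  Its 3×3 block (box 8) already contains {1, 2, 4, 5, 6, 7, 8}.
  The only value from 1–9 not eliminated is 3, so E9 = 3.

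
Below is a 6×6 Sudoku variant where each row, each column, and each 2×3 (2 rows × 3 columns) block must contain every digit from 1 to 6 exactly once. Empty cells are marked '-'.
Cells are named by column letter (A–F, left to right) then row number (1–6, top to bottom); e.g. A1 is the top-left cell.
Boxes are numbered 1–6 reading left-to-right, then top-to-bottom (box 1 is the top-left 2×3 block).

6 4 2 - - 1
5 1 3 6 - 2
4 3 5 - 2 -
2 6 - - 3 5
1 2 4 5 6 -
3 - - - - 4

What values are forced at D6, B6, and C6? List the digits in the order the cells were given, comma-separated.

2,5,6

For D6:
  Consider where 2 can go in column D.
  D1 is out (row 1 already has a 2).
  D3 is out (row 3 already has a 2).
  D4 is out (row 4 already has a 2).
  So the only cell in column D that can hold 2 is D6.
  So D6 = 2.
For B6:
  Row 6 already contains {3, 4}.
  Column B already contains {1, 2, 3, 4, 6}.
  Its 2×3 block (box 5) already contains {1, 2, 3, 4}.
  The only value from 1–6 not eliminated is 5, so B6 = 5.
For C6:
  Row 6 already contains {3, 4}.
  Column C already contains {2, 3, 4, 5}.
  Its 2×3 block (box 5) already contains {1, 2, 3, 4}.
  The only value from 1–6 not eliminated is 6, so C6 = 6.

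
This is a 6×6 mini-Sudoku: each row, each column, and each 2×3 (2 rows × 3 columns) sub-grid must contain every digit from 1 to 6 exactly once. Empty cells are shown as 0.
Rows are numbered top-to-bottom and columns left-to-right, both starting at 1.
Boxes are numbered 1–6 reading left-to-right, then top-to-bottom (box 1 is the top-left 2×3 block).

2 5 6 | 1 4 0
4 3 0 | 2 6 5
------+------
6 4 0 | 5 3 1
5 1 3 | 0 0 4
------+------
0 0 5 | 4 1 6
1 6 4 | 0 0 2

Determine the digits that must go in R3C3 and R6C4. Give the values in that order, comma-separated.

2,3

For R3C3:
  Row 3 already contains {1, 3, 4, 5, 6}.
  Column 3 already contains {3, 4, 5, 6}.
  Its 2×3 block (box 3) already contains {1, 3, 4, 5, 6}.
  The only value from 1–6 not eliminated is 2, so R3C3 = 2.
For R6C4:
  Row 6 already contains {1, 2, 4, 6}.
  Column 4 already contains {1, 2, 4, 5}.
  Its 2×3 block (box 6) already contains {1, 2, 4, 6}.
  The only value from 1–6 not eliminated is 3, so R6C4 = 3.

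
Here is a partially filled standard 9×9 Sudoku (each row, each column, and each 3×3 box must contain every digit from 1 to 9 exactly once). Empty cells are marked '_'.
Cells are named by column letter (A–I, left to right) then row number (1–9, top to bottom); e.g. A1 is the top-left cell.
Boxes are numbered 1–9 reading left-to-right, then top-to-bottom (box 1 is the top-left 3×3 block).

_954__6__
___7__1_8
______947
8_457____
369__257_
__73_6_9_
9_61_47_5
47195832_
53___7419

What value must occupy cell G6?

Cell G6 itself could take any of {2, 8} by direct elimination.
Consider where 8 can go in column G.
G4 is out (row 4 already has a 8).
So the only cell in column G that can hold 8 is G6.
Therefore G6 = 8.

8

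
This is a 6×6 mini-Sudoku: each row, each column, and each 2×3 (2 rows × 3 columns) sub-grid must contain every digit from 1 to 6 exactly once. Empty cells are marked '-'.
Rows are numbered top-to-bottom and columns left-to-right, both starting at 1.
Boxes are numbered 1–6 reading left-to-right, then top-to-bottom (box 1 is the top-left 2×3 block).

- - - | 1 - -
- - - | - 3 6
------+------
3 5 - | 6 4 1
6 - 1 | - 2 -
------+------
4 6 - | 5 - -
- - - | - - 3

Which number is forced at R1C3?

6

Cell R1C3 itself could take any of {2, 3, 4, 5, 6} by direct elimination.
Consider where 6 can go in column 3.
R2C3 is out (row 2 already has a 6).
R3C3 is out (row 3 already has a 6).
R5C3 is out (row 5 already has a 6).
R6C3 is out (box 5 already has a 6).
So the only cell in column 3 that can hold 6 is R1C3.
Therefore R1C3 = 6.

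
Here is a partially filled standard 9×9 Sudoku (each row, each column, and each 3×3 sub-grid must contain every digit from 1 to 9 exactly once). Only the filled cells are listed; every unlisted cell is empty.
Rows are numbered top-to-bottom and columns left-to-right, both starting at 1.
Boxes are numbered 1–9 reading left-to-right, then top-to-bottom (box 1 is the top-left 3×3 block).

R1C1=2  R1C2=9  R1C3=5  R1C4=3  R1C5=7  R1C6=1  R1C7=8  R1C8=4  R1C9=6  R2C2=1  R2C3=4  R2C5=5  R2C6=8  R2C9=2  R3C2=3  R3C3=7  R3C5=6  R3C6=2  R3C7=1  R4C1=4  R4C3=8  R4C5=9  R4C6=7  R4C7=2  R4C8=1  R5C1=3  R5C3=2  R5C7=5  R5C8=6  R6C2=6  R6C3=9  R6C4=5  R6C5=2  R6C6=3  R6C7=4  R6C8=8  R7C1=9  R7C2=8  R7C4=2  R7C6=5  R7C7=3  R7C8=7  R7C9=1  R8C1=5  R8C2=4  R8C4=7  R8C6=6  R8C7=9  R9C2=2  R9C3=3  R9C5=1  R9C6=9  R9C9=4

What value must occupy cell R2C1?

6

Row 2 already contains {1, 2, 4, 5, 8}.
Column 1 already contains {2, 3, 4, 5, 9}.
Its 3×3 block (box 1) already contains {1, 2, 3, 4, 5, 7, 9}.
The only value from 1–9 not eliminated is 6, so R2C1 = 6.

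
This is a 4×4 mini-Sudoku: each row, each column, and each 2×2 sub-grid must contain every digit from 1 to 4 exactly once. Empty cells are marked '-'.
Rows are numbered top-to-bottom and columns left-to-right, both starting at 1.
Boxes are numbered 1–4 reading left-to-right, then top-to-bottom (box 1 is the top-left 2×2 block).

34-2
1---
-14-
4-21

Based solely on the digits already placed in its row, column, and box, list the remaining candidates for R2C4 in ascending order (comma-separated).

3,4

Row 2 already contains {1}.
Column 4 already contains {1, 2}.
Its 2×2 block (box 2) already contains {2}.
Removing those from 1–4 leaves {3, 4} as the candidates for R2C4.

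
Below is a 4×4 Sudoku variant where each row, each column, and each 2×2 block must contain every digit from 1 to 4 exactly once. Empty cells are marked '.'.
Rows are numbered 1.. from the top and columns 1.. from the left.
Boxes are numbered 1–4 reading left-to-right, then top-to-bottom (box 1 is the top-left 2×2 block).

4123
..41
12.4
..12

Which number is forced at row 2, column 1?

2

Cell row 2, column 1 itself could take any of {2, 3} by direct elimination.
Consider where 2 can go in column 1.
row 4, column 1 is out (row 4 already has a 2).
So the only cell in column 1 that can hold 2 is row 2, column 1.
Therefore row 2, column 1 = 2.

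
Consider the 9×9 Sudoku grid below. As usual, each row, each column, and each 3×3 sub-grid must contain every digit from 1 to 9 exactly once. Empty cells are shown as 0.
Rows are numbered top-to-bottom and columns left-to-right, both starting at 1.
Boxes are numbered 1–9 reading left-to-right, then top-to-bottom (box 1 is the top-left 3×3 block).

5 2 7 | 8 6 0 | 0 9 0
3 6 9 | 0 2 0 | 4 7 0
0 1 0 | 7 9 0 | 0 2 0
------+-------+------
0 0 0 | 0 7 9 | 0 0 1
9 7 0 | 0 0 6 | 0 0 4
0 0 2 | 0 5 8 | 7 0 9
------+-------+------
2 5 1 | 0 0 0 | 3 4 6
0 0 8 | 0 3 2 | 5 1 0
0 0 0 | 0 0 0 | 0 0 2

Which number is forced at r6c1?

1

Cell r6c1 itself could take any of {1, 4, 6} by direct elimination.
Consider where 1 can go in column 1.
r3c1 is out (row 3 already has a 1).
r4c1 is out (row 4 already has a 1).
r8c1 is out (row 8 already has a 1).
r9c1 is out (box 7 already has a 1).
So the only cell in column 1 that can hold 1 is r6c1.
Therefore r6c1 = 1.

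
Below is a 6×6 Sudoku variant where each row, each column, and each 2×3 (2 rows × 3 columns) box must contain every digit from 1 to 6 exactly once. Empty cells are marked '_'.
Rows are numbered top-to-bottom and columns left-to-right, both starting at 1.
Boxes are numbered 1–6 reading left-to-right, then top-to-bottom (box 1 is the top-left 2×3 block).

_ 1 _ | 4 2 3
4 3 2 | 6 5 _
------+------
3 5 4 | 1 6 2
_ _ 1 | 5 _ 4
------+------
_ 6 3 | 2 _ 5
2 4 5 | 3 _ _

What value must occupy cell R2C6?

Row 2 already contains {2, 3, 4, 5, 6}.
Column 6 already contains {2, 3, 4, 5}.
Its 2×3 block (box 2) already contains {2, 3, 4, 5, 6}.
The only value from 1–6 not eliminated is 1, so R2C6 = 1.

1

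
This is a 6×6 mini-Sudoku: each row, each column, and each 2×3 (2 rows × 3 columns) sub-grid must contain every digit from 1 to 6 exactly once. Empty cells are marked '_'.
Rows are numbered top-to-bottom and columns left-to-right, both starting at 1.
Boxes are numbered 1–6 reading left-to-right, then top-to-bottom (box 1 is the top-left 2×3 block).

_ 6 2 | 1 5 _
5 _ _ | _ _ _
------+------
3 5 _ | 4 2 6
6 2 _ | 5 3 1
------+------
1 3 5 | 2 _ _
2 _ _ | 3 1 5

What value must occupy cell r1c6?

3

Cell r1c6 itself could take any of {3, 4} by direct elimination.
Consider where 3 can go in row 1.
r1c1 is out (column 1 already has a 3).
So the only cell in row 1 that can hold 3 is r1c6.
Therefore r1c6 = 3.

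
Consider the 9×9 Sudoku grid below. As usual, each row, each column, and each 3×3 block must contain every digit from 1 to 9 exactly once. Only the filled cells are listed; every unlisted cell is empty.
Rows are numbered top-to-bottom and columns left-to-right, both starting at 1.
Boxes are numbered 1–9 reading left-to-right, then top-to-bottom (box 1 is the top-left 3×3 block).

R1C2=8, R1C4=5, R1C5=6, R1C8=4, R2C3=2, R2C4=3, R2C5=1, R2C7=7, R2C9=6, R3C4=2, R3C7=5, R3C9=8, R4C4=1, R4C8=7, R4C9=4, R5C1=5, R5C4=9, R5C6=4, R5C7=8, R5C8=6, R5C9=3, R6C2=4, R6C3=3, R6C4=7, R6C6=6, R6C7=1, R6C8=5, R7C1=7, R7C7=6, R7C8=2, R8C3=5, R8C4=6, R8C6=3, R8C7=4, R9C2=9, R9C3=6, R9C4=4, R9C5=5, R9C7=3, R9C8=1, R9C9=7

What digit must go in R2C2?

5

Row 2 already contains {1, 2, 3, 6, 7}.
Column 2 already contains {4, 8, 9}.
Its 3×3 block (box 1) already contains {2, 8}.
The only value from 1–9 not eliminated is 5, so R2C2 = 5.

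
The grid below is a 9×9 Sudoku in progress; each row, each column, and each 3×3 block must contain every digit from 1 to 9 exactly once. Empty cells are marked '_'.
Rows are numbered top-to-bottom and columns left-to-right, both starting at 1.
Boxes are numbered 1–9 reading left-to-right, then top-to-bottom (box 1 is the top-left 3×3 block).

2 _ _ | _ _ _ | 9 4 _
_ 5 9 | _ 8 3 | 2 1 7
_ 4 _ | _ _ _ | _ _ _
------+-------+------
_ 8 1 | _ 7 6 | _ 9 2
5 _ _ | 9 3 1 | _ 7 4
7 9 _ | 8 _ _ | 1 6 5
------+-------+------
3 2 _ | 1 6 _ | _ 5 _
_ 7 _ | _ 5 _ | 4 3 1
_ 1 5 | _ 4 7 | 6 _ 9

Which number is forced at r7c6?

9

Cell r7c6 itself could take any of {8, 9} by direct elimination.
Consider where 9 can go in row 7.
r7c3 is out (column 3 already has a 9).
r7c7 is out (column 7 already has a 9).
r7c9 is out (column 9 already has a 9).
So the only cell in row 7 that can hold 9 is r7c6.
Therefore r7c6 = 9.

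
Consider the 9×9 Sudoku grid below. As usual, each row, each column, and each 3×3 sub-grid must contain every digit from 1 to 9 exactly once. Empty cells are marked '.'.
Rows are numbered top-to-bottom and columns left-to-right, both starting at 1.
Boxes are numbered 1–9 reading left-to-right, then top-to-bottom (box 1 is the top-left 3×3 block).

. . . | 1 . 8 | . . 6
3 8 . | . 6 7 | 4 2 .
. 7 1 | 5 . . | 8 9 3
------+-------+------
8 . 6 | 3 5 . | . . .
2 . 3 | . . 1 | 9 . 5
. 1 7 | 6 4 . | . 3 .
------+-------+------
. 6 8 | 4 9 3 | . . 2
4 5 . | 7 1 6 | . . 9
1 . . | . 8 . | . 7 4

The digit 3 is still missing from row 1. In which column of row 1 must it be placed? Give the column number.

5

Consider where 3 can go in row 1.
r1c1 is out (column 1 already has a 3).
r1c2 is out (box 1 already has a 3).
r1c3 is out (column 3 already has a 3).
r1c7 is out (box 3 already has a 3).
r1c8 is out (column 8 already has a 3).
So the only cell in row 1 that can hold 3 is r1c5.
That is column 5.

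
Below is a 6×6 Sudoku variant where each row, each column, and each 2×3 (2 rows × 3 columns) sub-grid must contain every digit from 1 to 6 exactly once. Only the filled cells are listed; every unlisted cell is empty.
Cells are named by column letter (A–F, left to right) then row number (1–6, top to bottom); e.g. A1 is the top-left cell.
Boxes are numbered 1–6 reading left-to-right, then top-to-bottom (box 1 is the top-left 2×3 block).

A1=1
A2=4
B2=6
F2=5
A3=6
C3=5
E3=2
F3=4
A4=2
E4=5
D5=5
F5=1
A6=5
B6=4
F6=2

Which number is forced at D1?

Cell D1 itself could take any of {2, 3, 4, 6} by direct elimination.
Consider where 4 can go in column D.
D2 is out (row 2 already has a 4).
D3 is out (row 3 already has a 4).
D4 is out (box 4 already has a 4).
D6 is out (row 6 already has a 4).
So the only cell in column D that can hold 4 is D1.
Therefore D1 = 4.

4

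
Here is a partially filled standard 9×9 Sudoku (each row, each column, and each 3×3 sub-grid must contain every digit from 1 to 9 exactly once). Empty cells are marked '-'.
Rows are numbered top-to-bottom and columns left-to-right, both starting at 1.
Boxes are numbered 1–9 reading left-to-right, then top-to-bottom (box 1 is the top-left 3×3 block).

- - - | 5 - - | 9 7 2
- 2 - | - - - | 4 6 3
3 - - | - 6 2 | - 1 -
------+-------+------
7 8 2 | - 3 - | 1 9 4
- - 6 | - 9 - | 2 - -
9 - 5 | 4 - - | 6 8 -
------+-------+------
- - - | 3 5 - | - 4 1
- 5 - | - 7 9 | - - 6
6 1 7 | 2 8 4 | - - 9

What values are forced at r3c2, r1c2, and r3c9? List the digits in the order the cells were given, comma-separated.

7,6,8

For r3c2:
  Consider where 7 can go in column 2.
  r1c2 is out (row 1 already has a 7).
  r5c2 is out (box 4 already has a 7).
  r6c2 is out (box 4 already has a 7).
  r7c2 is out (box 7 already has a 7).
  So the only cell in column 2 that can hold 7 is r3c2.
  So r3c2 = 7.
For r1c2:
  Consider where 6 can go in row 1.
  r1c1 is out (column 1 already has a 6).
  r1c3 is out (column 3 already has a 6).
  r1c5 is out (column 5 already has a 6).
  r1c6 is out (box 2 already has a 6).
  So the only cell in row 1 that can hold 6 is r1c2.
  So r1c2 = 6.
For r3c9:
  Consider where 8 can go in column 9.
  r5c9 is out (box 6 already has a 8).
  r6c9 is out (row 6 already has a 8).
  So the only cell in column 9 that can hold 8 is r3c9.
  So r3c9 = 8.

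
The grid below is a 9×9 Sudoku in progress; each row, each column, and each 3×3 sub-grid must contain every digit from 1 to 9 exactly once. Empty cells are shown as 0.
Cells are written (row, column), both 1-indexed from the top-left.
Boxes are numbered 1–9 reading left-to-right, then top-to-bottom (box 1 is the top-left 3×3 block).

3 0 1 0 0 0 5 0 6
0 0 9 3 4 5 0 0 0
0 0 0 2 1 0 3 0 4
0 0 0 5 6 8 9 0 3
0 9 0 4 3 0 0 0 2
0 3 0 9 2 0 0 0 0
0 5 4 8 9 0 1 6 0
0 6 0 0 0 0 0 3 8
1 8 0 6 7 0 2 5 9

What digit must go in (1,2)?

Cell (1,2) itself could take any of {2, 4, 7} by direct elimination.
Consider where 4 can go in box 1.
(2,1) is out (row 2 already has a 4).
(2,2) is out (row 2 already has a 4).
(3,1) is out (row 3 already has a 4).
(3,2) is out (row 3 already has a 4).
(3,3) is out (row 3 already has a 4).
So the only cell in box 1 that can hold 4 is (1,2).
Therefore (1,2) = 4.

4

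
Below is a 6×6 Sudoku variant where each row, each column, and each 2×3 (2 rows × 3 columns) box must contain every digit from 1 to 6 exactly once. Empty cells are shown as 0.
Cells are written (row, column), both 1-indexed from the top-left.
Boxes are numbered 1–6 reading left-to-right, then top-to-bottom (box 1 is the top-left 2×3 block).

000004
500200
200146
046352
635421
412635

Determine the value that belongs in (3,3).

3

Row 3 already contains {1, 2, 4, 6}.
Column 3 already contains {2, 5, 6}.
Its 2×3 block (box 3) already contains {2, 4, 6}.
The only value from 1–6 not eliminated is 3, so (3,3) = 3.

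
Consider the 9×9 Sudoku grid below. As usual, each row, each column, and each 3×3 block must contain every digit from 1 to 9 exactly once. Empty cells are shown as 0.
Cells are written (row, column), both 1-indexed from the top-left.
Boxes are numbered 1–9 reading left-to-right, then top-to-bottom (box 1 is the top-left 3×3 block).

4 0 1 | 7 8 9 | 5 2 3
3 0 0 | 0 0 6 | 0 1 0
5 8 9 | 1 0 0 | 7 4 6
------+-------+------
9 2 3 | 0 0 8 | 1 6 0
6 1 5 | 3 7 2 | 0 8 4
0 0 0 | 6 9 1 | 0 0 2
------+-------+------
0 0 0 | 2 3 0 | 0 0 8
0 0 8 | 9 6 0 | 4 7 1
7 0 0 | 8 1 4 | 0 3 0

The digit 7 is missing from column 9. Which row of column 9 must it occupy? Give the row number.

4

Consider where 7 can go in column 9.
(2,9) is out (box 3 already has a 7).
(9,9) is out (row 9 already has a 7).
So the only cell in column 9 that can hold 7 is (4,9).
That is row 4.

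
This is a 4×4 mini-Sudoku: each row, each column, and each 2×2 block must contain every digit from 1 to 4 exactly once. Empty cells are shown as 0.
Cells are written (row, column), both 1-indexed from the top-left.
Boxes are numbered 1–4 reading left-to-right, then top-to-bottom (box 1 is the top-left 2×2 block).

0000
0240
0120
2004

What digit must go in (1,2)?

4

Cell (1,2) itself could take any of {3, 4} by direct elimination.
Consider where 4 can go in column 2.
(4,2) is out (row 4 already has a 4).
So the only cell in column 2 that can hold 4 is (1,2).
Therefore (1,2) = 4.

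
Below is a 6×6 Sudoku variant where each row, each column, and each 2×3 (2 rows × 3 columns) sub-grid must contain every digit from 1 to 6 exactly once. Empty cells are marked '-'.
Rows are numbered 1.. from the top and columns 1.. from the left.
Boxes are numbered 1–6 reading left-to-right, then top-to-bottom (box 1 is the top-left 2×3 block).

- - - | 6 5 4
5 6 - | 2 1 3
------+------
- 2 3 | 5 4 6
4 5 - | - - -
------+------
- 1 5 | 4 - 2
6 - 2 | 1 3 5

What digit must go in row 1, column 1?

2

Cell row 1, column 1 itself could take any of {1, 2, 3} by direct elimination.
Consider where 2 can go in box 1.
row 1, column 2 is out (column 2 already has a 2).
row 1, column 3 is out (column 3 already has a 2).
row 2, column 3 is out (row 2 already has a 2).
So the only cell in box 1 that can hold 2 is row 1, column 1.
Therefore row 1, column 1 = 2.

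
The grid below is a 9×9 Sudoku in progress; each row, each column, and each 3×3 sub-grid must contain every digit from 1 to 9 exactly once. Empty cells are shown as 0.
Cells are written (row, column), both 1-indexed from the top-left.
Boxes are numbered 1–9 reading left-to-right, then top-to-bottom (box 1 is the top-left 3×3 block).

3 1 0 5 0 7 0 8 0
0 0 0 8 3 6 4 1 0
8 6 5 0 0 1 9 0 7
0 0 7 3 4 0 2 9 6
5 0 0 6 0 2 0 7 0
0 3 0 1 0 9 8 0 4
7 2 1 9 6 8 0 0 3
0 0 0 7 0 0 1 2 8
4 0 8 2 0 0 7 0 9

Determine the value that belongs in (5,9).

1

Row 5 already contains {2, 5, 6, 7}.
Column 9 already contains {3, 4, 6, 7, 8, 9}.
Its 3×3 block (box 6) already contains {2, 4, 6, 7, 8, 9}.
The only value from 1–9 not eliminated is 1, so (5,9) = 1.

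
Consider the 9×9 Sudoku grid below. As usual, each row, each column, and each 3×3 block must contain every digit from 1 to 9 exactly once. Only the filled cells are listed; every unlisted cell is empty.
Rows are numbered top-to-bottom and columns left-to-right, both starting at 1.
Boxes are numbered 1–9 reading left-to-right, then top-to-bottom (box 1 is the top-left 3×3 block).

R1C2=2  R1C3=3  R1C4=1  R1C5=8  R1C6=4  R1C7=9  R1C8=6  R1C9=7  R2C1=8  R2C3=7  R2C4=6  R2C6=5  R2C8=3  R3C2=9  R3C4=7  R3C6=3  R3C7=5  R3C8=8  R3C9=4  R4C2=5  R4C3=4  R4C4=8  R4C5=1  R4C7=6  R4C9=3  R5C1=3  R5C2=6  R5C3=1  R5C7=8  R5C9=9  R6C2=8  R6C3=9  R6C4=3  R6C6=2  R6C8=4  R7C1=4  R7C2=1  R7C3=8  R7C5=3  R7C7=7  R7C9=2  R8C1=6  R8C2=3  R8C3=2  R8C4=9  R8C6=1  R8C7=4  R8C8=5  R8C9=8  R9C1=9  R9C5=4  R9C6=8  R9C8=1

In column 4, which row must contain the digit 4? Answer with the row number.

5

Consider where 4 can go in column 4.
R7C4 is out (row 7 already has a 4).
R9C4 is out (row 9 already has a 4).
So the only cell in column 4 that can hold 4 is R5C4.
That is row 5.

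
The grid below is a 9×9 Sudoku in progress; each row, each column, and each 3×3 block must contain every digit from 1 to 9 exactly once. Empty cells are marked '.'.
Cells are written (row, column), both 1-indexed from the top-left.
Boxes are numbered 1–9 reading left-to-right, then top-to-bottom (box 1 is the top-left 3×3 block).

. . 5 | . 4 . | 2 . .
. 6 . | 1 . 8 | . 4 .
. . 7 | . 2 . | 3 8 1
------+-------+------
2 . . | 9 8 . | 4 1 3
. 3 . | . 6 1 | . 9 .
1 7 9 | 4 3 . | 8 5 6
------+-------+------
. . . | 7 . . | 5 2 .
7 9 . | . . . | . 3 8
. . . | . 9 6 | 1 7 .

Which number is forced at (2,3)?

2

Cell (2,3) itself could take any of {2, 3} by direct elimination.
Consider where 2 can go in row 2.
(2,1) is out (column 1 already has a 2).
(2,5) is out (column 5 already has a 2).
(2,7) is out (column 7 already has a 2).
(2,9) is out (box 3 already has a 2).
So the only cell in row 2 that can hold 2 is (2,3).
Therefore (2,3) = 2.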